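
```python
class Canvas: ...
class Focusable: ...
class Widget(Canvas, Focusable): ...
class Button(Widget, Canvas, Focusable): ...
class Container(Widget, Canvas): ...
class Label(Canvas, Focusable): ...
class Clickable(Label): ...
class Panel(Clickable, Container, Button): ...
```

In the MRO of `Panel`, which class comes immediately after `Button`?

L[Panel] = Panel + merge(L[Clickable], L[Container], L[Button], [Clickable Container Button])
  take Clickable:  [Clickable Label Canvas Focusable object] + [Container Widget Canvas Focusable object] + [Button Widget Canvas Focusable object] + [Clickable Container Button]
  take Label:  [Label Canvas Focusable object] + [Container Widget Canvas Focusable object] + [Button Widget Canvas Focusable object] + [Container Button]
  take Container:  [Canvas Focusable object] + [Container Widget Canvas Focusable object] + [Button Widget Canvas Focusable object] + [Container Button]
  take Button:  [Canvas Focusable object] + [Widget Canvas Focusable object] + [Button Widget Canvas Focusable object] + [Button]
  take Widget:  [Canvas Focusable object] + [Widget Canvas Focusable object] + [Widget Canvas Focusable object]
  take Canvas:  [Canvas Focusable object] + [Canvas Focusable object] + [Canvas Focusable object]
  take Focusable:  [Focusable object] + [Focusable object] + [Focusable object]
  take object:  [object] + [object] + [object]
MRO: Panel Clickable Label Container Button Widget Canvas Focusable object
Button is at position 4; next is Widget.

Widget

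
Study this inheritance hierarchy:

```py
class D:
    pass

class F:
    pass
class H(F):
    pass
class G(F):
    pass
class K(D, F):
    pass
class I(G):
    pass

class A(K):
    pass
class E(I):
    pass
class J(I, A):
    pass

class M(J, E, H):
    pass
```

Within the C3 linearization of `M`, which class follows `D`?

L[M] = M + merge(L[J], L[E], L[H], [J E H])
  take J:  [J I G A K D F object] + [E I G F object] + [H F object] + [J E H]
  take E:  [I G A K D F object] + [E I G F object] + [H F object] + [E H]
  take I:  [I G A K D F object] + [I G F object] + [H F object] + [H]
  take G:  [G A K D F object] + [G F object] + [H F object] + [H]
  take A:  [A K D F object] + [F object] + [H F object] + [H]
  take K:  [K D F object] + [F object] + [H F object] + [H]
  take D:  [D F object] + [F object] + [H F object] + [H]
  take H:  [F object] + [F object] + [H F object] + [H]
  take F:  [F object] + [F object] + [F object]
  take object:  [object] + [object] + [object]
MRO: M J E I G A K D H F object
D is at position 7; next is H.

H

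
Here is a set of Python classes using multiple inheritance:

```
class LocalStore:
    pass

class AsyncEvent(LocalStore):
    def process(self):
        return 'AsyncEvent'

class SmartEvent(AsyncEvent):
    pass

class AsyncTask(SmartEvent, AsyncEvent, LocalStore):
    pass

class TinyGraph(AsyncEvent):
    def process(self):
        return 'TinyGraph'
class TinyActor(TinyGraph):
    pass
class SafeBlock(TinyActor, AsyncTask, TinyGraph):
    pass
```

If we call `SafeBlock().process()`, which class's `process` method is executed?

L[SafeBlock] = SafeBlock + merge(L[TinyActor], L[AsyncTask], L[TinyGraph], [TinyActor AsyncTask TinyGraph])
  take TinyActor:  [TinyActor TinyGraph AsyncEvent LocalStore object] + [AsyncTask SmartEvent AsyncEvent LocalStore object] + [TinyGraph AsyncEvent LocalStore object] + [TinyActor AsyncTask TinyGraph]
  take AsyncTask:  [TinyGraph AsyncEvent LocalStore object] + [AsyncTask SmartEvent AsyncEvent LocalStore object] + [TinyGraph AsyncEvent LocalStore object] + [AsyncTask TinyGraph]
  take TinyGraph:  [TinyGraph AsyncEvent LocalStore object] + [SmartEvent AsyncEvent LocalStore object] + [TinyGraph AsyncEvent LocalStore object] + [TinyGraph]
  take SmartEvent:  [AsyncEvent LocalStore object] + [SmartEvent AsyncEvent LocalStore object] + [AsyncEvent LocalStore object]
  take AsyncEvent:  [AsyncEvent LocalStore object] + [AsyncEvent LocalStore object] + [AsyncEvent LocalStore object]
  take LocalStore:  [LocalStore object] + [LocalStore object] + [LocalStore object]
  take object:  [object] + [object] + [object]
MRO: SafeBlock TinyActor AsyncTask TinyGraph SmartEvent AsyncEvent LocalStore object
process is defined in: AsyncEvent, TinyGraph. First along the MRO is TinyGraph.

TinyGraph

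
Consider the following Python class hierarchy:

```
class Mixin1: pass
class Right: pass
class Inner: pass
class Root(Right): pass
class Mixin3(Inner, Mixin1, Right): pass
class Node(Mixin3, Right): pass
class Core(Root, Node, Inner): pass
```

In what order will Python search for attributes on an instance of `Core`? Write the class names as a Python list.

[Core, Root, Node, Mixin3, Inner, Mixin1, Right, object]

L[Core] = Core + merge(L[Root], L[Node], L[Inner], [Root Node Inner])
  take Root:  [Root Right object] + [Node Mixin3 Inner Mixin1 Right object] + [Inner object] + [Root Node Inner]
  take Node:  [Right object] + [Node Mixin3 Inner Mixin1 Right object] + [Inner object] + [Node Inner]
  take Mixin3:  [Right object] + [Mixin3 Inner Mixin1 Right object] + [Inner object] + [Inner]
  take Inner:  [Right object] + [Inner Mixin1 Right object] + [Inner object] + [Inner]
  take Mixin1:  [Right object] + [Mixin1 Right object] + [object]
  take Right:  [Right object] + [Right object] + [object]
  take object:  [object] + [object] + [object]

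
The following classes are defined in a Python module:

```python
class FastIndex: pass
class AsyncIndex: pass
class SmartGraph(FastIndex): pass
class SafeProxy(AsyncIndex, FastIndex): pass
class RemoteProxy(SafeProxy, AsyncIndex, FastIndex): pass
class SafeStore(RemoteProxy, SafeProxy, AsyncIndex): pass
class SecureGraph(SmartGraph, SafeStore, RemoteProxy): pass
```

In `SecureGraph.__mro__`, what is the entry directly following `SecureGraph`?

L[SecureGraph] = SecureGraph + merge(L[SmartGraph], L[SafeStore], L[RemoteProxy], [SmartGraph SafeStore RemoteProxy])
  take SmartGraph:  [SmartGraph FastIndex object] + [SafeStore RemoteProxy SafeProxy AsyncIndex FastIndex object] + [RemoteProxy SafeProxy AsyncIndex FastIndex object] + [SmartGraph SafeStore RemoteProxy]
  take SafeStore:  [FastIndex object] + [SafeStore RemoteProxy SafeProxy AsyncIndex FastIndex object] + [RemoteProxy SafeProxy AsyncIndex FastIndex object] + [SafeStore RemoteProxy]
  take RemoteProxy:  [FastIndex object] + [RemoteProxy SafeProxy AsyncIndex FastIndex object] + [RemoteProxy SafeProxy AsyncIndex FastIndex object] + [RemoteProxy]
  take SafeProxy:  [FastIndex object] + [SafeProxy AsyncIndex FastIndex object] + [SafeProxy AsyncIndex FastIndex object]
  take AsyncIndex:  [FastIndex object] + [AsyncIndex FastIndex object] + [AsyncIndex FastIndex object]
  take FastIndex:  [FastIndex object] + [FastIndex object] + [FastIndex object]
  take object:  [object] + [object] + [object]
MRO: SecureGraph SmartGraph SafeStore RemoteProxy SafeProxy AsyncIndex FastIndex object
SecureGraph is at position 0; next is SmartGraph.

SmartGraph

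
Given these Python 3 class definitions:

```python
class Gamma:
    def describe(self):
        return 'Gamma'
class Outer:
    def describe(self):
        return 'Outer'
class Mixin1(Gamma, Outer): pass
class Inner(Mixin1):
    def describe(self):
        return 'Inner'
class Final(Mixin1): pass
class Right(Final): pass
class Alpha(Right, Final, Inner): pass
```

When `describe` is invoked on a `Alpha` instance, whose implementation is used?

L[Alpha] = Alpha + merge(L[Right], L[Final], L[Inner], [Right Final Inner])
  take Right:  [Right Final Mixin1 Gamma Outer object] + [Final Mixin1 Gamma Outer object] + [Inner Mixin1 Gamma Outer object] + [Right Final Inner]
  take Final:  [Final Mixin1 Gamma Outer object] + [Final Mixin1 Gamma Outer object] + [Inner Mixin1 Gamma Outer object] + [Final Inner]
  take Inner:  [Mixin1 Gamma Outer object] + [Mixin1 Gamma Outer object] + [Inner Mixin1 Gamma Outer object] + [Inner]
  take Mixin1:  [Mixin1 Gamma Outer object] + [Mixin1 Gamma Outer object] + [Mixin1 Gamma Outer object]
  take Gamma:  [Gamma Outer object] + [Gamma Outer object] + [Gamma Outer object]
  take Outer:  [Outer object] + [Outer object] + [Outer object]
  take object:  [object] + [object] + [object]
MRO: Alpha Right Final Inner Mixin1 Gamma Outer object
describe is defined in: Gamma, Inner, Outer. First along the MRO is Inner.

Inner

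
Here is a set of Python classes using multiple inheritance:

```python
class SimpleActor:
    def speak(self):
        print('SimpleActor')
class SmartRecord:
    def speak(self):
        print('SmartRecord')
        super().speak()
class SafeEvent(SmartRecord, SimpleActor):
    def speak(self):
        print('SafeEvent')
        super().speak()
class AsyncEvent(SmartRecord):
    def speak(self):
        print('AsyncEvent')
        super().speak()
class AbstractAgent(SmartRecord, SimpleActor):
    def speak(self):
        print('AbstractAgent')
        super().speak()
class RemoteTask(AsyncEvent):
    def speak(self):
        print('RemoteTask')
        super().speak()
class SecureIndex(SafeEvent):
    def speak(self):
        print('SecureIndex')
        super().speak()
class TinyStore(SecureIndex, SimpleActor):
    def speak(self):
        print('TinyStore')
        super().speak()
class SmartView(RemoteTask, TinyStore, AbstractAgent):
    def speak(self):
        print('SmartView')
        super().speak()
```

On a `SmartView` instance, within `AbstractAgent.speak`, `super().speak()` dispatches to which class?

L[SmartView] = SmartView + merge(L[RemoteTask], L[TinyStore], L[AbstractAgent], [RemoteTask TinyStore AbstractAgent])
  take RemoteTask:  [RemoteTask AsyncEvent SmartRecord object] + [TinyStore SecureIndex SafeEvent SmartRecord SimpleActor object] + [AbstractAgent SmartRecord SimpleActor object] + [RemoteTask TinyStore AbstractAgent]
  take AsyncEvent:  [AsyncEvent SmartRecord object] + [TinyStore SecureIndex SafeEvent SmartRecord SimpleActor object] + [AbstractAgent SmartRecord SimpleActor object] + [TinyStore AbstractAgent]
  take TinyStore:  [SmartRecord object] + [TinyStore SecureIndex SafeEvent SmartRecord SimpleActor object] + [AbstractAgent SmartRecord SimpleActor object] + [TinyStore AbstractAgent]
  take SecureIndex:  [SmartRecord object] + [SecureIndex SafeEvent SmartRecord SimpleActor object] + [AbstractAgent SmartRecord SimpleActor object] + [AbstractAgent]
  take SafeEvent:  [SmartRecord object] + [SafeEvent SmartRecord SimpleActor object] + [AbstractAgent SmartRecord SimpleActor object] + [AbstractAgent]
  take AbstractAgent:  [SmartRecord object] + [SmartRecord SimpleActor object] + [AbstractAgent SmartRecord SimpleActor object] + [AbstractAgent]
  take SmartRecord:  [SmartRecord object] + [SmartRecord SimpleActor object] + [SmartRecord SimpleActor object]
  take SimpleActor:  [object] + [SimpleActor object] + [SimpleActor object]
  take object:  [object] + [object] + [object]
MRO: SmartView RemoteTask AsyncEvent TinyStore SecureIndex SafeEvent AbstractAgent SmartRecord SimpleActor object
super() in AbstractAgent.speak on a SmartView instance goes to the class after AbstractAgent in SmartView's MRO: SmartRecord.

SmartRecord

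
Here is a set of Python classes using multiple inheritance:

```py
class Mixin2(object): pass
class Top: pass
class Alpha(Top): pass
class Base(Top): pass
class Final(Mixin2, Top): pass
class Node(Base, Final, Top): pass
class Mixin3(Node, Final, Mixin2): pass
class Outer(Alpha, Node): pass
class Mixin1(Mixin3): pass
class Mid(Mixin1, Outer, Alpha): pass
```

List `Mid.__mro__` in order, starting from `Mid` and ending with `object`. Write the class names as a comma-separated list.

L[Mid] = Mid + merge(L[Mixin1], L[Outer], L[Alpha], [Mixin1 Outer Alpha])
  take Mixin1:  [Mixin1 Mixin3 Node Base Final Mixin2 Top object] + [Outer Alpha Node Base Final Mixin2 Top object] + [Alpha Top object] + [Mixin1 Outer Alpha]
  take Mixin3:  [Mixin3 Node Base Final Mixin2 Top object] + [Outer Alpha Node Base Final Mixin2 Top object] + [Alpha Top object] + [Outer Alpha]
  take Outer:  [Node Base Final Mixin2 Top object] + [Outer Alpha Node Base Final Mixin2 Top object] + [Alpha Top object] + [Outer Alpha]
  take Alpha:  [Node Base Final Mixin2 Top object] + [Alpha Node Base Final Mixin2 Top object] + [Alpha Top object] + [Alpha]
  take Node:  [Node Base Final Mixin2 Top object] + [Node Base Final Mixin2 Top object] + [Top object]
  take Base:  [Base Final Mixin2 Top object] + [Base Final Mixin2 Top object] + [Top object]
  take Final:  [Final Mixin2 Top object] + [Final Mixin2 Top object] + [Top object]
  take Mixin2:  [Mixin2 Top object] + [Mixin2 Top object] + [Top object]
  take Top:  [Top object] + [Top object] + [Top object]
  take object:  [object] + [object] + [object]

Mid, Mixin1, Mixin3, Outer, Alpha, Node, Base, Final, Mixin2, Top, object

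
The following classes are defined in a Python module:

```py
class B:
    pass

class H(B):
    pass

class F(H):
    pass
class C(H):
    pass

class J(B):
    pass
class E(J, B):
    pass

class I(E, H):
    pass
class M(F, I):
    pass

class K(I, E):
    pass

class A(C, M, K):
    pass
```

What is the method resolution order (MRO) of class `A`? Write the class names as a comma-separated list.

A, C, M, F, K, I, E, J, H, B, object

L[A] = A + merge(L[C], L[M], L[K], [C M K])
  take C:  [C H B object] + [M F I E J H B object] + [K I E J H B object] + [C M K]
  take M:  [H B object] + [M F I E J H B object] + [K I E J H B object] + [M K]
  take F:  [H B object] + [F I E J H B object] + [K I E J H B object] + [K]
  take K:  [H B object] + [I E J H B object] + [K I E J H B object] + [K]
  take I:  [H B object] + [I E J H B object] + [I E J H B object]
  take E:  [H B object] + [E J H B object] + [E J H B object]
  take J:  [H B object] + [J H B object] + [J H B object]
  take H:  [H B object] + [H B object] + [H B object]
  take B:  [B object] + [B object] + [B object]
  take object:  [object] + [object] + [object]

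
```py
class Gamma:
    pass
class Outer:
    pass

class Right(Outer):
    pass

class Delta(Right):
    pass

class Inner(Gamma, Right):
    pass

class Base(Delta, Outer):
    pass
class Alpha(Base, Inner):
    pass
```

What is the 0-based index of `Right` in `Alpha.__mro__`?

5

L[Alpha] = Alpha + merge(L[Base], L[Inner], [Base Inner])
  take Base:  [Base Delta Right Outer object] + [Inner Gamma Right Outer object] + [Base Inner]
  take Delta:  [Delta Right Outer object] + [Inner Gamma Right Outer object] + [Inner]
  take Inner:  [Right Outer object] + [Inner Gamma Right Outer object] + [Inner]
  take Gamma:  [Right Outer object] + [Gamma Right Outer object]
  take Right:  [Right Outer object] + [Right Outer object]
  take Outer:  [Outer object] + [Outer object]
  take object:  [object] + [object]
MRO: Alpha Base Delta Inner Gamma Right Outer object
Right sits at index 5.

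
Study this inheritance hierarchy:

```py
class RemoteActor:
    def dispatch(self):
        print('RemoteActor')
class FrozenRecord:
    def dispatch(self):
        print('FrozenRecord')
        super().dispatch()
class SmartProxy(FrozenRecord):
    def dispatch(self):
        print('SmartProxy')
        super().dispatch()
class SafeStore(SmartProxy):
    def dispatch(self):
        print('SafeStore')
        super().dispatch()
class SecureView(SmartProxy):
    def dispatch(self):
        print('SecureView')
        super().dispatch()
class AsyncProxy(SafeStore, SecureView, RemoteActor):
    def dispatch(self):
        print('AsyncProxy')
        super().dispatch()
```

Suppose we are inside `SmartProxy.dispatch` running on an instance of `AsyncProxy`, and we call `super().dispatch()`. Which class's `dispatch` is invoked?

FrozenRecord

L[AsyncProxy] = AsyncProxy + merge(L[SafeStore], L[SecureView], L[RemoteActor], [SafeStore SecureView RemoteActor])
  take SafeStore:  [SafeStore SmartProxy FrozenRecord object] + [SecureView SmartProxy FrozenRecord object] + [RemoteActor object] + [SafeStore SecureView RemoteActor]
  take SecureView:  [SmartProxy FrozenRecord object] + [SecureView SmartProxy FrozenRecord object] + [RemoteActor object] + [SecureView RemoteActor]
  take SmartProxy:  [SmartProxy FrozenRecord object] + [SmartProxy FrozenRecord object] + [RemoteActor object] + [RemoteActor]
  take FrozenRecord:  [FrozenRecord object] + [FrozenRecord object] + [RemoteActor object] + [RemoteActor]
  take RemoteActor:  [object] + [object] + [RemoteActor object] + [RemoteActor]
  take object:  [object] + [object] + [object]
MRO: AsyncProxy SafeStore SecureView SmartProxy FrozenRecord RemoteActor object
super() in SmartProxy.dispatch on a AsyncProxy instance goes to the class after SmartProxy in AsyncProxy's MRO: FrozenRecord.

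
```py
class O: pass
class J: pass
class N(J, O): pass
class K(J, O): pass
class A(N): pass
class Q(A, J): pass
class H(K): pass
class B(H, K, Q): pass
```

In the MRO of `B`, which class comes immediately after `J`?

L[B] = B + merge(L[H], L[K], L[Q], [H K Q])
  take H:  [H K J O object] + [K J O object] + [Q A N J O object] + [H K Q]
  take K:  [K J O object] + [K J O object] + [Q A N J O object] + [K Q]
  take Q:  [J O object] + [J O object] + [Q A N J O object] + [Q]
  take A:  [J O object] + [J O object] + [A N J O object]
  take N:  [J O object] + [J O object] + [N J O object]
  take J:  [J O object] + [J O object] + [J O object]
  take O:  [O object] + [O object] + [O object]
  take object:  [object] + [object] + [object]
MRO: B H K Q A N J O object
J is at position 6; next is O.

O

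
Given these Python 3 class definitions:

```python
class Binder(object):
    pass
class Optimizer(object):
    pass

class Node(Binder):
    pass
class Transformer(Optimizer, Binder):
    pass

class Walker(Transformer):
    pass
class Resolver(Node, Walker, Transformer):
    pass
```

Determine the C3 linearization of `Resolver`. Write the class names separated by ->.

Resolver -> Node -> Walker -> Transformer -> Optimizer -> Binder -> object

L[Resolver] = Resolver + merge(L[Node], L[Walker], L[Transformer], [Node Walker Transformer])
  take Node:  [Node Binder object] + [Walker Transformer Optimizer Binder object] + [Transformer Optimizer Binder object] + [Node Walker Transformer]
  take Walker:  [Binder object] + [Walker Transformer Optimizer Binder object] + [Transformer Optimizer Binder object] + [Walker Transformer]
  take Transformer:  [Binder object] + [Transformer Optimizer Binder object] + [Transformer Optimizer Binder object] + [Transformer]
  take Optimizer:  [Binder object] + [Optimizer Binder object] + [Optimizer Binder object]
  take Binder:  [Binder object] + [Binder object] + [Binder object]
  take object:  [object] + [object] + [object]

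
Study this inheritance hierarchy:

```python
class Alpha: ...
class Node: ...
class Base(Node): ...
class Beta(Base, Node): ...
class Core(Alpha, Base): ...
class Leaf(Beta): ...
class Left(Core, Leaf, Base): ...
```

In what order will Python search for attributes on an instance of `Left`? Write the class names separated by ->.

Left -> Core -> Alpha -> Leaf -> Beta -> Base -> Node -> object

L[Left] = Left + merge(L[Core], L[Leaf], L[Base], [Core Leaf Base])
  take Core:  [Core Alpha Base Node object] + [Leaf Beta Base Node object] + [Base Node object] + [Core Leaf Base]
  take Alpha:  [Alpha Base Node object] + [Leaf Beta Base Node object] + [Base Node object] + [Leaf Base]
  take Leaf:  [Base Node object] + [Leaf Beta Base Node object] + [Base Node object] + [Leaf Base]
  take Beta:  [Base Node object] + [Beta Base Node object] + [Base Node object] + [Base]
  take Base:  [Base Node object] + [Base Node object] + [Base Node object] + [Base]
  take Node:  [Node object] + [Node object] + [Node object]
  take object:  [object] + [object] + [object]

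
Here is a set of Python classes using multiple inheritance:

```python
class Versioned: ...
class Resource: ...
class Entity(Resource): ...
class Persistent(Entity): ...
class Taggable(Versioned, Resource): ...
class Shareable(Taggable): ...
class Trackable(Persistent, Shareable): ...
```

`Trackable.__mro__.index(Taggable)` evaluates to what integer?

L[Trackable] = Trackable + merge(L[Persistent], L[Shareable], [Persistent Shareable])
  take Persistent:  [Persistent Entity Resource object] + [Shareable Taggable Versioned Resource object] + [Persistent Shareable]
  take Entity:  [Entity Resource object] + [Shareable Taggable Versioned Resource object] + [Shareable]
  take Shareable:  [Resource object] + [Shareable Taggable Versioned Resource object] + [Shareable]
  take Taggable:  [Resource object] + [Taggable Versioned Resource object]
  take Versioned:  [Resource object] + [Versioned Resource object]
  take Resource:  [Resource object] + [Resource object]
  take object:  [object] + [object]
MRO: Trackable Persistent Entity Shareable Taggable Versioned Resource object
Taggable sits at index 4.

4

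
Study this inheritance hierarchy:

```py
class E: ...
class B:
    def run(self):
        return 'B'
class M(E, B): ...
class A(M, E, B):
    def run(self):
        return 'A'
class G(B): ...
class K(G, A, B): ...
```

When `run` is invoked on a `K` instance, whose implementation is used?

L[K] = K + merge(L[G], L[A], L[B], [G A B])
  take G:  [G B object] + [A M E B object] + [B object] + [G A B]
  take A:  [B object] + [A M E B object] + [B object] + [A B]
  take M:  [B object] + [M E B object] + [B object] + [B]
  take E:  [B object] + [E B object] + [B object] + [B]
  take B:  [B object] + [B object] + [B object] + [B]
  take object:  [object] + [object] + [object]
MRO: K G A M E B object
run is defined in: A, B. First along the MRO is A.

A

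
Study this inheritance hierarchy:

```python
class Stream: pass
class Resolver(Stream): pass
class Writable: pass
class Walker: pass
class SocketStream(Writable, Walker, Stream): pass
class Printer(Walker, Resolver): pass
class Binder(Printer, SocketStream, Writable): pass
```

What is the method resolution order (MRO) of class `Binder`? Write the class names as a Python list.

[Binder, Printer, SocketStream, Writable, Walker, Resolver, Stream, object]

L[Binder] = Binder + merge(L[Printer], L[SocketStream], L[Writable], [Printer SocketStream Writable])
  take Printer:  [Printer Walker Resolver Stream object] + [SocketStream Writable Walker Stream object] + [Writable object] + [Printer SocketStream Writable]
  take SocketStream:  [Walker Resolver Stream object] + [SocketStream Writable Walker Stream object] + [Writable object] + [SocketStream Writable]
  take Writable:  [Walker Resolver Stream object] + [Writable Walker Stream object] + [Writable object] + [Writable]
  take Walker:  [Walker Resolver Stream object] + [Walker Stream object] + [object]
  take Resolver:  [Resolver Stream object] + [Stream object] + [object]
  take Stream:  [Stream object] + [Stream object] + [object]
  take object:  [object] + [object] + [object]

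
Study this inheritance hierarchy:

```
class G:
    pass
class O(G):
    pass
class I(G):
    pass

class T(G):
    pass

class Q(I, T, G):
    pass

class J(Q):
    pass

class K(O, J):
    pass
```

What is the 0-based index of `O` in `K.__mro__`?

1

L[K] = K + merge(L[O], L[J], [O J])
  take O:  [O G object] + [J Q I T G object] + [O J]
  take J:  [G object] + [J Q I T G object] + [J]
  take Q:  [G object] + [Q I T G object]
  take I:  [G object] + [I T G object]
  take T:  [G object] + [T G object]
  take G:  [G object] + [G object]
  take object:  [object] + [object]
MRO: K O J Q I T G object
O sits at index 1.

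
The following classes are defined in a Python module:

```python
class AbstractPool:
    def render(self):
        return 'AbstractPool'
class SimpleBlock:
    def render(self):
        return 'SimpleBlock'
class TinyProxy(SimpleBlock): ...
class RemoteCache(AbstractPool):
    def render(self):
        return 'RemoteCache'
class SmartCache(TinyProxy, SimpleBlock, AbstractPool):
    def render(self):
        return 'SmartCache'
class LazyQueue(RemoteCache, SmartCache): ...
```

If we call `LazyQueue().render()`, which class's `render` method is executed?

L[LazyQueue] = LazyQueue + merge(L[RemoteCache], L[SmartCache], [RemoteCache SmartCache])
  take RemoteCache:  [RemoteCache AbstractPool object] + [SmartCache TinyProxy SimpleBlock AbstractPool object] + [RemoteCache SmartCache]
  take SmartCache:  [AbstractPool object] + [SmartCache TinyProxy SimpleBlock AbstractPool object] + [SmartCache]
  take TinyProxy:  [AbstractPool object] + [TinyProxy SimpleBlock AbstractPool object]
  take SimpleBlock:  [AbstractPool object] + [SimpleBlock AbstractPool object]
  take AbstractPool:  [AbstractPool object] + [AbstractPool object]
  take object:  [object] + [object]
MRO: LazyQueue RemoteCache SmartCache TinyProxy SimpleBlock AbstractPool object
render is defined in: AbstractPool, RemoteCache, SimpleBlock, SmartCache. First along the MRO is RemoteCache.

RemoteCache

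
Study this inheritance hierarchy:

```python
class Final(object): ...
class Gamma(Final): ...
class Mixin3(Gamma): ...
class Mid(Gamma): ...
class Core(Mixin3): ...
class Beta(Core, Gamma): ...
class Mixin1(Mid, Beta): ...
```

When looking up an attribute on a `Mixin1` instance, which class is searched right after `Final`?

object

L[Mixin1] = Mixin1 + merge(L[Mid], L[Beta], [Mid Beta])
  take Mid:  [Mid Gamma Final object] + [Beta Core Mixin3 Gamma Final object] + [Mid Beta]
  take Beta:  [Gamma Final object] + [Beta Core Mixin3 Gamma Final object] + [Beta]
  take Core:  [Gamma Final object] + [Core Mixin3 Gamma Final object]
  take Mixin3:  [Gamma Final object] + [Mixin3 Gamma Final object]
  take Gamma:  [Gamma Final object] + [Gamma Final object]
  take Final:  [Final object] + [Final object]
  take object:  [object] + [object]
MRO: Mixin1 Mid Beta Core Mixin3 Gamma Final object
Final is at position 6; next is object.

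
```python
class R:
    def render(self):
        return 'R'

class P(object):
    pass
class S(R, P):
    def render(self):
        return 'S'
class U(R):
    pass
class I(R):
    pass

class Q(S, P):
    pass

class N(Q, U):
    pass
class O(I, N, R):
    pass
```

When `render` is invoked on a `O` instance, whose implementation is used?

L[O] = O + merge(L[I], L[N], L[R], [I N R])
  take I:  [I R object] + [N Q S U R P object] + [R object] + [I N R]
  take N:  [R object] + [N Q S U R P object] + [R object] + [N R]
  take Q:  [R object] + [Q S U R P object] + [R object] + [R]
  take S:  [R object] + [S U R P object] + [R object] + [R]
  take U:  [R object] + [U R P object] + [R object] + [R]
  take R:  [R object] + [R P object] + [R object] + [R]
  take P:  [object] + [P object] + [object]
  take object:  [object] + [object] + [object]
MRO: O I N Q S U R P object
render is defined in: R, S. First along the MRO is S.

S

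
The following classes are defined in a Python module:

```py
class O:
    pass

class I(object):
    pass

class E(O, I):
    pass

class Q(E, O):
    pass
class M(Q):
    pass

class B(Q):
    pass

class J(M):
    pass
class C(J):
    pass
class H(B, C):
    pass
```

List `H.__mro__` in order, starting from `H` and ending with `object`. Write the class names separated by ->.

L[H] = H + merge(L[B], L[C], [B C])
  take B:  [B Q E O I object] + [C J M Q E O I object] + [B C]
  take C:  [Q E O I object] + [C J M Q E O I object] + [C]
  take J:  [Q E O I object] + [J M Q E O I object]
  take M:  [Q E O I object] + [M Q E O I object]
  take Q:  [Q E O I object] + [Q E O I object]
  take E:  [E O I object] + [E O I object]
  take O:  [O I object] + [O I object]
  take I:  [I object] + [I object]
  take object:  [object] + [object]

H -> B -> C -> J -> M -> Q -> E -> O -> I -> object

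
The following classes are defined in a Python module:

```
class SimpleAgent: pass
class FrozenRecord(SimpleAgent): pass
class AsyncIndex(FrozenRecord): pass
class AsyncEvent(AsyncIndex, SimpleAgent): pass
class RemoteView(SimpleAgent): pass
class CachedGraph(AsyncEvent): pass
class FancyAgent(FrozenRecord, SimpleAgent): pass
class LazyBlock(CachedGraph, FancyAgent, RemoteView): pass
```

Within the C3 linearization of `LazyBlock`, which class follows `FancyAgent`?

L[LazyBlock] = LazyBlock + merge(L[CachedGraph], L[FancyAgent], L[RemoteView], [CachedGraph FancyAgent RemoteView])
  take CachedGraph:  [CachedGraph AsyncEvent AsyncIndex FrozenRecord SimpleAgent object] + [FancyAgent FrozenRecord SimpleAgent object] + [RemoteView SimpleAgent object] + [CachedGraph FancyAgent RemoteView]
  take AsyncEvent:  [AsyncEvent AsyncIndex FrozenRecord SimpleAgent object] + [FancyAgent FrozenRecord SimpleAgent object] + [RemoteView SimpleAgent object] + [FancyAgent RemoteView]
  take AsyncIndex:  [AsyncIndex FrozenRecord SimpleAgent object] + [FancyAgent FrozenRecord SimpleAgent object] + [RemoteView SimpleAgent object] + [FancyAgent RemoteView]
  take FancyAgent:  [FrozenRecord SimpleAgent object] + [FancyAgent FrozenRecord SimpleAgent object] + [RemoteView SimpleAgent object] + [FancyAgent RemoteView]
  take FrozenRecord:  [FrozenRecord SimpleAgent object] + [FrozenRecord SimpleAgent object] + [RemoteView SimpleAgent object] + [RemoteView]
  take RemoteView:  [SimpleAgent object] + [SimpleAgent object] + [RemoteView SimpleAgent object] + [RemoteView]
  take SimpleAgent:  [SimpleAgent object] + [SimpleAgent object] + [SimpleAgent object]
  take object:  [object] + [object] + [object]
MRO: LazyBlock CachedGraph AsyncEvent AsyncIndex FancyAgent FrozenRecord RemoteView SimpleAgent object
FancyAgent is at position 4; next is FrozenRecord.

FrozenRecord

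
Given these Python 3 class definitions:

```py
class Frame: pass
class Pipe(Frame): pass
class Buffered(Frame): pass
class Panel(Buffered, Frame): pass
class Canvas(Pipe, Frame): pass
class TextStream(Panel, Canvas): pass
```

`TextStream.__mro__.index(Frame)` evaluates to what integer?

L[TextStream] = TextStream + merge(L[Panel], L[Canvas], [Panel Canvas])
  take Panel:  [Panel Buffered Frame object] + [Canvas Pipe Frame object] + [Panel Canvas]
  take Buffered:  [Buffered Frame object] + [Canvas Pipe Frame object] + [Canvas]
  take Canvas:  [Frame object] + [Canvas Pipe Frame object] + [Canvas]
  take Pipe:  [Frame object] + [Pipe Frame object]
  take Frame:  [Frame object] + [Frame object]
  take object:  [object] + [object]
MRO: TextStream Panel Buffered Canvas Pipe Frame object
Frame sits at index 5.

5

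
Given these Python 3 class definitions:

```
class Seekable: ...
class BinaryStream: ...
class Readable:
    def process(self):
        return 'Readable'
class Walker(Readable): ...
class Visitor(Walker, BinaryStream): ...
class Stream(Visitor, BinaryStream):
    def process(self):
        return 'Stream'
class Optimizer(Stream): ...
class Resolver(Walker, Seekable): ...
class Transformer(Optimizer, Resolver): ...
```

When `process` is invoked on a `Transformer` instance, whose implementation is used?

Stream

L[Transformer] = Transformer + merge(L[Optimizer], L[Resolver], [Optimizer Resolver])
  take Optimizer:  [Optimizer Stream Visitor Walker Readable BinaryStream object] + [Resolver Walker Readable Seekable object] + [Optimizer Resolver]
  take Stream:  [Stream Visitor Walker Readable BinaryStream object] + [Resolver Walker Readable Seekable object] + [Resolver]
  take Visitor:  [Visitor Walker Readable BinaryStream object] + [Resolver Walker Readable Seekable object] + [Resolver]
  take Resolver:  [Walker Readable BinaryStream object] + [Resolver Walker Readable Seekable object] + [Resolver]
  take Walker:  [Walker Readable BinaryStream object] + [Walker Readable Seekable object]
  take Readable:  [Readable BinaryStream object] + [Readable Seekable object]
  take BinaryStream:  [BinaryStream object] + [Seekable object]
  take Seekable:  [object] + [Seekable object]
  take object:  [object] + [object]
MRO: Transformer Optimizer Stream Visitor Resolver Walker Readable BinaryStream Seekable object
process is defined in: Readable, Stream. First along the MRO is Stream.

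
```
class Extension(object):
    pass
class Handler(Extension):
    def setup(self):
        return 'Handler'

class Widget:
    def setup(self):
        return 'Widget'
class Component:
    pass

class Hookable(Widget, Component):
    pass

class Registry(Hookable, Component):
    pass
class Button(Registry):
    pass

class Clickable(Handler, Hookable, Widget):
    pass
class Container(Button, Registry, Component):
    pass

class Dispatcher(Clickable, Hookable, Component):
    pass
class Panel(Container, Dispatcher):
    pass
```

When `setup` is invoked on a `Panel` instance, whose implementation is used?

L[Panel] = Panel + merge(L[Container], L[Dispatcher], [Container Dispatcher])
  take Container:  [Container Button Registry Hookable Widget Component object] + [Dispatcher Clickable Handler Extension Hookable Widget Component object] + [Container Dispatcher]
  take Button:  [Button Registry Hookable Widget Component object] + [Dispatcher Clickable Handler Extension Hookable Widget Component object] + [Dispatcher]
  take Registry:  [Registry Hookable Widget Component object] + [Dispatcher Clickable Handler Extension Hookable Widget Component object] + [Dispatcher]
  take Dispatcher:  [Hookable Widget Component object] + [Dispatcher Clickable Handler Extension Hookable Widget Component object] + [Dispatcher]
  take Clickable:  [Hookable Widget Component object] + [Clickable Handler Extension Hookable Widget Component object]
  take Handler:  [Hookable Widget Component object] + [Handler Extension Hookable Widget Component object]
  take Extension:  [Hookable Widget Component object] + [Extension Hookable Widget Component object]
  take Hookable:  [Hookable Widget Component object] + [Hookable Widget Component object]
  take Widget:  [Widget Component object] + [Widget Component object]
  take Component:  [Component object] + [Component object]
  take object:  [object] + [object]
MRO: Panel Container Button Registry Dispatcher Clickable Handler Extension Hookable Widget Component object
setup is defined in: Handler, Widget. First along the MRO is Handler.

Handler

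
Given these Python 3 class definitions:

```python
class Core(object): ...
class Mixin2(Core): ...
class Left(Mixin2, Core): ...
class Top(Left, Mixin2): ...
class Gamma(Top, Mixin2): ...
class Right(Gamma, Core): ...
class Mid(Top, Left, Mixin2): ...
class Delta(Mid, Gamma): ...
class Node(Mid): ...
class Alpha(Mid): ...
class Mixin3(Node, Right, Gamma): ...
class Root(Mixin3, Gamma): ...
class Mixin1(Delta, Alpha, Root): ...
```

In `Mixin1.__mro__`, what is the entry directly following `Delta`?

L[Mixin1] = Mixin1 + merge(L[Delta], L[Alpha], L[Root], [Delta Alpha Root])
  take Delta:  [Delta Mid Gamma Top Left Mixin2 Core object] + [Alpha Mid Top Left Mixin2 Core object] + [Root Mixin3 Node Mid Right Gamma Top Left Mixin2 Core object] + [Delta Alpha Root]
  take Alpha:  [Mid Gamma Top Left Mixin2 Core object] + [Alpha Mid Top Left Mixin2 Core object] + [Root Mixin3 Node Mid Right Gamma Top Left Mixin2 Core object] + [Alpha Root]
  take Root:  [Mid Gamma Top Left Mixin2 Core object] + [Mid Top Left Mixin2 Core object] + [Root Mixin3 Node Mid Right Gamma Top Left Mixin2 Core object] + [Root]
  take Mixin3:  [Mid Gamma Top Left Mixin2 Core object] + [Mid Top Left Mixin2 Core object] + [Mixin3 Node Mid Right Gamma Top Left Mixin2 Core object]
  take Node:  [Mid Gamma Top Left Mixin2 Core object] + [Mid Top Left Mixin2 Core object] + [Node Mid Right Gamma Top Left Mixin2 Core object]
  take Mid:  [Mid Gamma Top Left Mixin2 Core object] + [Mid Top Left Mixin2 Core object] + [Mid Right Gamma Top Left Mixin2 Core object]
  take Right:  [Gamma Top Left Mixin2 Core object] + [Top Left Mixin2 Core object] + [Right Gamma Top Left Mixin2 Core object]
  take Gamma:  [Gamma Top Left Mixin2 Core object] + [Top Left Mixin2 Core object] + [Gamma Top Left Mixin2 Core object]
  take Top:  [Top Left Mixin2 Core object] + [Top Left Mixin2 Core object] + [Top Left Mixin2 Core object]
  take Left:  [Left Mixin2 Core object] + [Left Mixin2 Core object] + [Left Mixin2 Core object]
  take Mixin2:  [Mixin2 Core object] + [Mixin2 Core object] + [Mixin2 Core object]
  take Core:  [Core object] + [Core object] + [Core object]
  take object:  [object] + [object] + [object]
MRO: Mixin1 Delta Alpha Root Mixin3 Node Mid Right Gamma Top Left Mixin2 Core object
Delta is at position 1; next is Alpha.

Alpha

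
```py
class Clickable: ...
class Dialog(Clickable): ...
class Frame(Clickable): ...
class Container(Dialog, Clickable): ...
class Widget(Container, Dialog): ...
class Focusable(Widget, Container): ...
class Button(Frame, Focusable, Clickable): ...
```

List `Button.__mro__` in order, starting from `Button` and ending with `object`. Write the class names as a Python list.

[Button, Frame, Focusable, Widget, Container, Dialog, Clickable, object]

L[Button] = Button + merge(L[Frame], L[Focusable], L[Clickable], [Frame Focusable Clickable])
  take Frame:  [Frame Clickable object] + [Focusable Widget Container Dialog Clickable object] + [Clickable object] + [Frame Focusable Clickable]
  take Focusable:  [Clickable object] + [Focusable Widget Container Dialog Clickable object] + [Clickable object] + [Focusable Clickable]
  take Widget:  [Clickable object] + [Widget Container Dialog Clickable object] + [Clickable object] + [Clickable]
  take Container:  [Clickable object] + [Container Dialog Clickable object] + [Clickable object] + [Clickable]
  take Dialog:  [Clickable object] + [Dialog Clickable object] + [Clickable object] + [Clickable]
  take Clickable:  [Clickable object] + [Clickable object] + [Clickable object] + [Clickable]
  take object:  [object] + [object] + [object]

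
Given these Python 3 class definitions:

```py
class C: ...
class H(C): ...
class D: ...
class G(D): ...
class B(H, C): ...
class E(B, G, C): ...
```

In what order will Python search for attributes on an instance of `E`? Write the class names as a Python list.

L[E] = E + merge(L[B], L[G], L[C], [B G C])
  take B:  [B H C object] + [G D object] + [C object] + [B G C]
  take H:  [H C object] + [G D object] + [C object] + [G C]
  take G:  [C object] + [G D object] + [C object] + [G C]
  take C:  [C object] + [D object] + [C object] + [C]
  take D:  [object] + [D object] + [object]
  take object:  [object] + [object] + [object]

[E, B, H, G, C, D, object]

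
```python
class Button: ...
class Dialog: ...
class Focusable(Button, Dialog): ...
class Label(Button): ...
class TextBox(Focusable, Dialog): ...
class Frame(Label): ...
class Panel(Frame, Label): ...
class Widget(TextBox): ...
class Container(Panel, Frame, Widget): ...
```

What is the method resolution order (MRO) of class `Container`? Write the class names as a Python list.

L[Container] = Container + merge(L[Panel], L[Frame], L[Widget], [Panel Frame Widget])
  take Panel:  [Panel Frame Label Button object] + [Frame Label Button object] + [Widget TextBox Focusable Button Dialog object] + [Panel Frame Widget]
  take Frame:  [Frame Label Button object] + [Frame Label Button object] + [Widget TextBox Focusable Button Dialog object] + [Frame Widget]
  take Label:  [Label Button object] + [Label Button object] + [Widget TextBox Focusable Button Dialog object] + [Widget]
  take Widget:  [Button object] + [Button object] + [Widget TextBox Focusable Button Dialog object] + [Widget]
  take TextBox:  [Button object] + [Button object] + [TextBox Focusable Button Dialog object]
  take Focusable:  [Button object] + [Button object] + [Focusable Button Dialog object]
  take Button:  [Button object] + [Button object] + [Button Dialog object]
  take Dialog:  [object] + [object] + [Dialog object]
  take object:  [object] + [object] + [object]

[Container, Panel, Frame, Label, Widget, TextBox, Focusable, Button, Dialog, object]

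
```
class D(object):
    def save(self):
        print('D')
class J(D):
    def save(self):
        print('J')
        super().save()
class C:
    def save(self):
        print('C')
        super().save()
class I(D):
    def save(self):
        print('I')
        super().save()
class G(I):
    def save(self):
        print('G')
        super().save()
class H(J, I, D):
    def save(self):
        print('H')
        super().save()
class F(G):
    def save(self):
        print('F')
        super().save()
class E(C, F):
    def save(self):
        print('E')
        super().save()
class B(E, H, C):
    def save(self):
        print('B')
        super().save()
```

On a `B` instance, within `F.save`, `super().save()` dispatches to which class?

G

L[B] = B + merge(L[E], L[H], L[C], [E H C])
  take E:  [E C F G I D object] + [H J I D object] + [C object] + [E H C]
  take H:  [C F G I D object] + [H J I D object] + [C object] + [H C]
  take C:  [C F G I D object] + [J I D object] + [C object] + [C]
  take F:  [F G I D object] + [J I D object] + [object]
  take G:  [G I D object] + [J I D object] + [object]
  take J:  [I D object] + [J I D object] + [object]
  take I:  [I D object] + [I D object] + [object]
  take D:  [D object] + [D object] + [object]
  take object:  [object] + [object] + [object]
MRO: B E H C F G J I D object
super() in F.save on a B instance goes to the class after F in B's MRO: G.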